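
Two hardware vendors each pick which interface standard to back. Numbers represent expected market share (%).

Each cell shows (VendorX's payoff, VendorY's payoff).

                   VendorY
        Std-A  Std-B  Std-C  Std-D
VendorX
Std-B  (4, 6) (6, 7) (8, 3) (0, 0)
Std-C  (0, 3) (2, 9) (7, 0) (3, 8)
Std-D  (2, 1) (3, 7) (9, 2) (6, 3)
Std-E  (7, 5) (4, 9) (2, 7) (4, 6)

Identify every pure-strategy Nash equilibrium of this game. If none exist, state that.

The unique pure-strategy Nash equilibrium is (Std-B, Std-B).

VendorX against Std-A: payoffs 4, 0, 2, 7 → best response Std-E.
VendorX against Std-B: payoffs 6, 2, 3, 4 → best response Std-B.
VendorX against Std-C: payoffs 8, 7, 9, 2 → best response Std-D.
VendorX against Std-D: payoffs 0, 3, 6, 4 → best response Std-D.
VendorY against Std-B: payoffs 6, 7, 3, 0 → best response Std-B.
VendorY against Std-C: payoffs 3, 9, 0, 8 → best response Std-B.
VendorY against Std-D: payoffs 1, 7, 2, 3 → best response Std-B.
VendorY against Std-E: payoffs 5, 9, 7, 6 → best response Std-B.
Mutual best responses: (Std-B, Std-B).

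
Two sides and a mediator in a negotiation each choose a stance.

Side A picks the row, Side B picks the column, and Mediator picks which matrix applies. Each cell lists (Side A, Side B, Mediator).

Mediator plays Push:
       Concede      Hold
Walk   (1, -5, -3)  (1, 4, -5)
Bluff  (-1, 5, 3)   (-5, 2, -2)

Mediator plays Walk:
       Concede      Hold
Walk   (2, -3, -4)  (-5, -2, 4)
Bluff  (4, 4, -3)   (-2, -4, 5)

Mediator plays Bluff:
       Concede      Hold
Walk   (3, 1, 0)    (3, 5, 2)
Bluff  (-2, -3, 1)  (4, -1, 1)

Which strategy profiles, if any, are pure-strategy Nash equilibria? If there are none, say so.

(Walk, Concede, Push): Side B can switch to Hold (-5 → 4). Not NE.
(Walk, Concede, Walk): Side A can switch to Bluff (2 → 4). Not NE.
(Walk, Concede, Bluff): Side B can switch to Hold (1 → 5). Not NE.
(Walk, Hold, Push): Mediator can switch to Walk (-5 → 4). Not NE.
(Walk, Hold, Walk): Side A can switch to Bluff (-5 → -2). Not NE.
(Walk, Hold, Bluff): Side A can switch to Bluff (3 → 4). Not NE.
(Bluff, Concede, Push): Side A can switch to Walk (-1 → 1). Not NE.
(Bluff, Concede, Walk): Mediator can switch to Push (-3 → 3). Not NE.
(The remaining 4 profiles each have a profitable deviation by the same check.)

none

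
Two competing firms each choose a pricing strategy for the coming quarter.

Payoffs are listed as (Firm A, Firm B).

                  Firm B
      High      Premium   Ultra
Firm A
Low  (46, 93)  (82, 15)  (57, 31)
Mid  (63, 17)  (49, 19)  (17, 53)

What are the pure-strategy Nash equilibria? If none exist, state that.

Firm A against High: payoffs 46, 63 → best response Mid.
Firm A against Premium: payoffs 82, 49 → best response Low.
Firm A against Ultra: payoffs 57, 17 → best response Low.
Firm B against Low: payoffs 93, 15, 31 → best response High.
Firm B against Mid: payoffs 17, 19, 53 → best response Ultra.
No profile is a mutual best response for all players.

No pure-strategy Nash equilibrium.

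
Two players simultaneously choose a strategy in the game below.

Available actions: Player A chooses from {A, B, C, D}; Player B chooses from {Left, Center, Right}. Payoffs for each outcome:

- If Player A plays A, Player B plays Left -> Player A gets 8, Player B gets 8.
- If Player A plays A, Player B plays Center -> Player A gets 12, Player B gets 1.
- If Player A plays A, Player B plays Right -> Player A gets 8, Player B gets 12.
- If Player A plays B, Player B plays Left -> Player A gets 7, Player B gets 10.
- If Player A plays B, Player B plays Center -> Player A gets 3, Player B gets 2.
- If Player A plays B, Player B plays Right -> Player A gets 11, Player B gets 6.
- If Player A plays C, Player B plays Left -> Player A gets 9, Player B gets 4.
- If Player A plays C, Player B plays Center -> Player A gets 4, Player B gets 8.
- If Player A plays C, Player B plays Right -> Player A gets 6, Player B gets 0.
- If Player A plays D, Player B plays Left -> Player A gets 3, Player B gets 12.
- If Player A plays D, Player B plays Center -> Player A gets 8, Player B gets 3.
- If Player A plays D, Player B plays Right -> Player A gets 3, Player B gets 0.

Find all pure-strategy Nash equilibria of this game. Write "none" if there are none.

Player A against Left: payoffs 8, 7, 9, 3 → best response C.
Player A against Center: payoffs 12, 3, 4, 8 → best response A.
Player A against Right: payoffs 8, 11, 6, 3 → best response B.
Player B against A: payoffs 8, 1, 12 → best response Right.
Player B against B: payoffs 10, 2, 6 → best response Left.
Player B against C: payoffs 4, 8, 0 → best response Center.
Player B against D: payoffs 12, 3, 0 → best response Left.
No profile is a mutual best response for all players.

There is no pure-strategy Nash equilibrium.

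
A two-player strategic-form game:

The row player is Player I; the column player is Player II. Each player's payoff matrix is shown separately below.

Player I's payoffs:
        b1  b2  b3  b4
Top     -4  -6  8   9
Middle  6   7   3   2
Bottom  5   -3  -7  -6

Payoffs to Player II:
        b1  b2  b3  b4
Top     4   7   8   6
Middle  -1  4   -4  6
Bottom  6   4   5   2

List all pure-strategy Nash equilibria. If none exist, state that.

Player I against b1: payoffs -4, 6, 5 → best response Middle.
Player I against b2: payoffs -6, 7, -3 → best response Middle.
Player I against b3: payoffs 8, 3, -7 → best response Top.
Player I against b4: payoffs 9, 2, -6 → best response Top.
Player II against Top: payoffs 4, 7, 8, 6 → best response b3.
Player II against Middle: payoffs -1, 4, -4, 6 → best response b4.
Player II against Bottom: payoffs 6, 4, 5, 2 → best response b1.
Mutual best responses: (Top, b3).

The unique pure-strategy Nash equilibrium is (Top, b3).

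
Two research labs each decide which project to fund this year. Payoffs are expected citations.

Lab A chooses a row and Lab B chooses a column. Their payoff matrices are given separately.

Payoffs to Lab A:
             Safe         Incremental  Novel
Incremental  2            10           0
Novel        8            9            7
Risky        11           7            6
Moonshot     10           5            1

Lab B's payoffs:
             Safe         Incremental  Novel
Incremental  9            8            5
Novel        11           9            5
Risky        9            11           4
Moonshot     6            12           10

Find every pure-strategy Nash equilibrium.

No pure-strategy Nash equilibrium.

Lab A against Safe: payoffs 2, 8, 11, 10 → best response Risky.
Lab A against Incremental: payoffs 10, 9, 7, 5 → best response Incremental.
Lab A against Novel: payoffs 0, 7, 6, 1 → best response Novel.
Lab B against Incremental: payoffs 9, 8, 5 → best response Safe.
Lab B against Novel: payoffs 11, 9, 5 → best response Safe.
Lab B against Risky: payoffs 9, 11, 4 → best response Incremental.
Lab B against Moonshot: payoffs 6, 12, 10 → best response Incremental.
No profile is a mutual best response for all players.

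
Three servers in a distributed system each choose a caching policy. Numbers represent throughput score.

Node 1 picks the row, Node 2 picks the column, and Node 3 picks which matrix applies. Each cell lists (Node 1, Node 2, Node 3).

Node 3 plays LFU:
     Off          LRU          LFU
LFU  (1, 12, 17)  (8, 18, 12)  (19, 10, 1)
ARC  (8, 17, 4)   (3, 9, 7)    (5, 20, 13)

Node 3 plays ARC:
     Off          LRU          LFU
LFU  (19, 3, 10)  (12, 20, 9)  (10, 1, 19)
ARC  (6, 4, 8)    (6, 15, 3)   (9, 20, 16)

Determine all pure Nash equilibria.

Node 1 against (Off, LFU): payoffs 1, 8 → best response ARC.
Node 1 against (Off, ARC): payoffs 19, 6 → best response LFU.
Node 1 against (LRU, LFU): payoffs 8, 3 → best response LFU.
Node 1 against (LRU, ARC): payoffs 12, 6 → best response LFU.
Node 1 against (LFU, LFU): payoffs 19, 5 → best response LFU.
Node 1 against (LFU, ARC): payoffs 10, 9 → best response LFU.
Node 2 against (LFU, LFU): payoffs 12, 18, 10 → best response LRU.
Node 2 against (LFU, ARC): payoffs 3, 20, 1 → best response LRU.
Node 2 against (ARC, LFU): payoffs 17, 9, 20 → best response LFU.
Node 2 against (ARC, ARC): payoffs 4, 15, 20 → best response LFU.
Node 3 against (LFU, Off): payoffs 17, 10 → best response LFU.
Node 3 against (LFU, LRU): payoffs 12, 9 → best response LFU.
Node 3 against (LFU, LFU): payoffs 1, 19 → best response ARC.
Node 3 against (ARC, Off): payoffs 4, 8 → best response ARC.
Node 3 against (ARC, LRU): payoffs 7, 3 → best response LFU.
Node 3 against (ARC, LFU): payoffs 13, 16 → best response ARC.
Mutual best responses: (LFU, LRU, LFU).

Pure NE: (LFU, LRU, LFU)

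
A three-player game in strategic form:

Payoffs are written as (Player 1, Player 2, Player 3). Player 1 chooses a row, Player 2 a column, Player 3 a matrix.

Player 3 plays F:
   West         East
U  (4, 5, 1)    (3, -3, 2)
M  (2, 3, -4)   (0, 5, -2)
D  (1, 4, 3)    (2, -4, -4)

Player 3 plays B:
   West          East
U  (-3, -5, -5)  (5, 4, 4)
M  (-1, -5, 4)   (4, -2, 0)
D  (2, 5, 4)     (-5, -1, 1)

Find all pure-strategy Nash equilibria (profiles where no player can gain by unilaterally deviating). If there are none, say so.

Pure-strategy Nash equilibria: (U, West, F); (U, East, B); (D, West, B)

For each strategy profile, look for a profitable unilateral deviation.
(U, West, F): Player 1 gets 4, best alternative 2; Player 2 gets 5, best alternative -3; Player 3 gets 1, best alternative -5. No profitable deviation — NE.
(U, West, B): Player 1 can switch to M (-3 → -1). Not NE.
(U, East, F): Player 2 can switch to West (-3 → 5). Not NE.
(U, East, B): Player 1 gets 5, best alternative 4; Player 2 gets 4, best alternative -5; Player 3 gets 4, best alternative 2. No profitable deviation — NE.
(M, West, F): Player 1 can switch to U (2 → 4). Not NE.
(M, West, B): Player 1 can switch to D (-1 → 2). Not NE.
(M, East, F): Player 1 can switch to U (0 → 3). Not NE.
(M, East, B): Player 1 can switch to U (4 → 5). Not NE.
(D, West, B): Player 1 gets 2, best alternative -1; Player 2 gets 5, best alternative -1; Player 3 gets 4, best alternative 3. No profitable deviation — NE.
(The remaining 3 profiles each have a profitable deviation by the same check.)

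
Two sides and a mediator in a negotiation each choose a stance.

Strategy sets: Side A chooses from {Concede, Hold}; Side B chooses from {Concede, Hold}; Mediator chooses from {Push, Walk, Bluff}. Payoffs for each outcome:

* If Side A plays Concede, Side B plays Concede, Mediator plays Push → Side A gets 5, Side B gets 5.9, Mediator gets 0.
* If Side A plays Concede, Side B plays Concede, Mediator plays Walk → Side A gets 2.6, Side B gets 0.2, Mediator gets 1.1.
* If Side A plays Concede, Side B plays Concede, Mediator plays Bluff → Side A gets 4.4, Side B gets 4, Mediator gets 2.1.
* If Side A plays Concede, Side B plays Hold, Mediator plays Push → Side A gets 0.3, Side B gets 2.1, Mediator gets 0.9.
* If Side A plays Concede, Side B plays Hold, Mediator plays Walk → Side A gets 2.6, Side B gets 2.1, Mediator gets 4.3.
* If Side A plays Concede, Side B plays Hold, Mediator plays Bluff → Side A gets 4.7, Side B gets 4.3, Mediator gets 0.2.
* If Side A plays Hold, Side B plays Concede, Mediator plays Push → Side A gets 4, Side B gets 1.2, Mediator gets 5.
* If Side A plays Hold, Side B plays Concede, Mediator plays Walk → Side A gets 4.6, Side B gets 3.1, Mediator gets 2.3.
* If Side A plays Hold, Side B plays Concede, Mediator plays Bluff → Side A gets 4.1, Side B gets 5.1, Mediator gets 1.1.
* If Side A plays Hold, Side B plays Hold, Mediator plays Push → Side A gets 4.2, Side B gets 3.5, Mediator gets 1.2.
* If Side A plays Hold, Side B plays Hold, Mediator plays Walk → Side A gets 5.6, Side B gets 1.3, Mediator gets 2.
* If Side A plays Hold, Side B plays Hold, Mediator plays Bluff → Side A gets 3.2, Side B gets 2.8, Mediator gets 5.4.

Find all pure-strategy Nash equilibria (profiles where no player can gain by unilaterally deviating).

Side A against (Concede, Push): payoffs 5, 4 → best response Concede.
Side A against (Concede, Walk): payoffs 2.6, 4.6 → best response Hold.
Side A against (Concede, Bluff): payoffs 4.4, 4.1 → best response Concede.
Side A against (Hold, Push): payoffs 0.3, 4.2 → best response Hold.
Side A against (Hold, Walk): payoffs 2.6, 5.6 → best response Hold.
Side A against (Hold, Bluff): payoffs 4.7, 3.2 → best response Concede.
Side B against (Concede, Push): payoffs 5.9, 2.1 → best response Concede.
Side B against (Concede, Walk): payoffs 0.2, 2.1 → best response Hold.
Side B against (Concede, Bluff): payoffs 4, 4.3 → best response Hold.
Side B against (Hold, Push): payoffs 1.2, 3.5 → best response Hold.
Side B against (Hold, Walk): payoffs 3.1, 1.3 → best response Concede.
Side B against (Hold, Bluff): payoffs 5.1, 2.8 → best response Concede.
Mediator against (Concede, Concede): payoffs 0, 1.1, 2.1 → best response Bluff.
Mediator against (Concede, Hold): payoffs 0.9, 4.3, 0.2 → best response Walk.
Mediator against (Hold, Concede): payoffs 5, 2.3, 1.1 → best response Push.
Mediator against (Hold, Hold): payoffs 1.2, 2, 5.4 → best response Bluff.
No profile is a mutual best response for all players.

There is no pure-strategy Nash equilibrium.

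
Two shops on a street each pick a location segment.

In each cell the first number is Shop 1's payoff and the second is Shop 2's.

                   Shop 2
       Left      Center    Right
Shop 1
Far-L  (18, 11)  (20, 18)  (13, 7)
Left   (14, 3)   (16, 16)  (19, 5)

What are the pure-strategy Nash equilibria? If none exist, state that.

Pure NE: (Far-L, Center)

(Far-L, Left): Shop 2 can switch to Center (11 → 18). Not NE.
(Far-L, Center): Shop 1 gets 20, best alternative 16; Shop 2 gets 18, best alternative 11. No profitable deviation — NE.
(Far-L, Right): Shop 1 can switch to Left (13 → 19). Not NE.
(Left, Left): Shop 1 can switch to Far-L (14 → 18). Not NE.
(Left, Center): Shop 1 can switch to Far-L (16 → 20). Not NE.
(Left, Right): Shop 2 can switch to Center (5 → 16). Not NE.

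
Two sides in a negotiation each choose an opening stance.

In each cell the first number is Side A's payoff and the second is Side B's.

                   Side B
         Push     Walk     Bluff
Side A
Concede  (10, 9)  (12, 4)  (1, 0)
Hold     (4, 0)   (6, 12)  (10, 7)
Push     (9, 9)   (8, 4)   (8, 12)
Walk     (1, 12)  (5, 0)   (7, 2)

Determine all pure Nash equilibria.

The unique pure-strategy Nash equilibrium is (Concede, Push).

(Concede, Push): Side A gets 10, best alternative 9; Side B gets 9, best alternative 4. No profitable deviation — NE.
(Concede, Walk): Side B can switch to Push (4 → 9). Not NE.
(Concede, Bluff): Side A can switch to Hold (1 → 10). Not NE.
(Hold, Push): Side A can switch to Concede (4 → 10). Not NE.
(Hold, Walk): Side A can switch to Concede (6 → 12). Not NE.
(Hold, Bluff): Side B can switch to Walk (7 → 12). Not NE.
(Push, Push): Side A can switch to Concede (9 → 10). Not NE.
(Push, Walk): Side A can switch to Concede (8 → 12). Not NE.
(Push, Bluff): Side A can switch to Hold (8 → 10). Not NE.
(Walk, Push): Side A can switch to Concede (1 → 10). Not NE.
(Walk, Walk): Side A can switch to Concede (5 → 12). Not NE.
(The remaining 1 profile has a profitable deviation by the same check.)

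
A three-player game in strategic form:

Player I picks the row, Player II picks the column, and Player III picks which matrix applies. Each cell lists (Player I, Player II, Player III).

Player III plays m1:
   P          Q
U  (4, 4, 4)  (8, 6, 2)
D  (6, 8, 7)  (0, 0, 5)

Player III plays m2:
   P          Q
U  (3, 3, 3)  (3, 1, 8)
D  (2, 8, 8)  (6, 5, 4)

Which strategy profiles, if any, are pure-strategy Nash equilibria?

(U, P, m1): Player I can switch to D (4 → 6). Not NE.
(U, P, m2): Player III can switch to m1 (3 → 4). Not NE.
(U, Q, m1): Player III can switch to m2 (2 → 8). Not NE.
(U, Q, m2): Player I can switch to D (3 → 6). Not NE.
(D, P, m1): Player III can switch to m2 (7 → 8). Not NE.
(D, P, m2): Player I can switch to U (2 → 3). Not NE.
(D, Q, m1): Player I can switch to U (0 → 8). Not NE.
(D, Q, m2): Player II can switch to P (5 → 8). Not NE.

There is no pure-strategy Nash equilibrium.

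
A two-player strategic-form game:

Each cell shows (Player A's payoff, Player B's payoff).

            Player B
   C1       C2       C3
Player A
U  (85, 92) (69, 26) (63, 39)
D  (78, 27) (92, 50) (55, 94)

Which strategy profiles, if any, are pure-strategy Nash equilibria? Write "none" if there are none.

The unique pure-strategy Nash equilibrium is (U, C1).

Player A against C1: payoffs 85, 78 → best response U.
Player A against C2: payoffs 69, 92 → best response D.
Player A against C3: payoffs 63, 55 → best response U.
Player B against U: payoffs 92, 26, 39 → best response C1.
Player B against D: payoffs 27, 50, 94 → best response C3.
Mutual best responses: (U, C1).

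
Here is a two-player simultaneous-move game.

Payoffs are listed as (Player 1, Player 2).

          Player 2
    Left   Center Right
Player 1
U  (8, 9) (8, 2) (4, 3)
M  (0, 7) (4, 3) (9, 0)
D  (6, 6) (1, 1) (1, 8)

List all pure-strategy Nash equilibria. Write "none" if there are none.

Pure NE: (U, Left)

Check each profile: it is a Nash equilibrium iff no player can strictly gain by switching unilaterally.
(U, Left): Player 1 gets 8, best alternative 6; Player 2 gets 9, best alternative 3. No profitable deviation — NE.
(U, Center): Player 2 can switch to Left (2 → 9). Not NE.
(U, Right): Player 1 can switch to M (4 → 9). Not NE.
(M, Left): Player 1 can switch to U (0 → 8). Not NE.
(M, Center): Player 1 can switch to U (4 → 8). Not NE.
(M, Right): Player 2 can switch to Left (0 → 7). Not NE.
(D, Left): Player 1 can switch to U (6 → 8). Not NE.
(D, Center): Player 1 can switch to U (1 → 8). Not NE.
(D, Right): Player 1 can switch to U (1 → 4). Not NE.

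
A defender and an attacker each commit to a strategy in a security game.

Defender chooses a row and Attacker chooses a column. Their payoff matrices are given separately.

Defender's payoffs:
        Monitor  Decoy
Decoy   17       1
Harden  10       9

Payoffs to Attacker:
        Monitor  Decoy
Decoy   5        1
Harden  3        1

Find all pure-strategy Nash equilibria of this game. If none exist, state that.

Defender against Monitor: payoffs 17, 10 → best response Decoy.
Defender against Decoy: payoffs 1, 9 → best response Harden.
Attacker against Decoy: payoffs 5, 1 → best response Monitor.
Attacker against Harden: payoffs 3, 1 → best response Monitor.
Mutual best responses: (Decoy, Monitor).

The unique pure-strategy Nash equilibrium is (Decoy, Monitor).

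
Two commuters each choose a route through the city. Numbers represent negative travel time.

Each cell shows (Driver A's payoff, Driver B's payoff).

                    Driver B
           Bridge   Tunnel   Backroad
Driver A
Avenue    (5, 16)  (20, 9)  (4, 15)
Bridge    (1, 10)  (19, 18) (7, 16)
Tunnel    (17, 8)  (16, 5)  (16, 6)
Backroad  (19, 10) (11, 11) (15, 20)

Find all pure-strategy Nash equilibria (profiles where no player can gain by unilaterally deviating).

(Avenue, Bridge): Driver A can switch to Tunnel (5 → 17). Not NE.
(Avenue, Tunnel): Driver B can switch to Bridge (9 → 16). Not NE.
(Avenue, Backroad): Driver A can switch to Bridge (4 → 7). Not NE.
(Bridge, Bridge): Driver A can switch to Avenue (1 → 5). Not NE.
(Bridge, Tunnel): Driver A can switch to Avenue (19 → 20). Not NE.
(Bridge, Backroad): Driver A can switch to Tunnel (7 → 16). Not NE.
(Tunnel, Bridge): Driver A can switch to Backroad (17 → 19). Not NE.
(Tunnel, Tunnel): Driver A can switch to Avenue (16 → 20). Not NE.
(Tunnel, Backroad): Driver B can switch to Bridge (6 → 8). Not NE.
(Backroad, Bridge): Driver B can switch to Tunnel (10 → 11). Not NE.
(Backroad, Tunnel): Driver A can switch to Avenue (11 → 20). Not NE.
(Backroad, Backroad): Driver A can switch to Tunnel (15 → 16). Not NE.

This game has no pure Nash equilibrium.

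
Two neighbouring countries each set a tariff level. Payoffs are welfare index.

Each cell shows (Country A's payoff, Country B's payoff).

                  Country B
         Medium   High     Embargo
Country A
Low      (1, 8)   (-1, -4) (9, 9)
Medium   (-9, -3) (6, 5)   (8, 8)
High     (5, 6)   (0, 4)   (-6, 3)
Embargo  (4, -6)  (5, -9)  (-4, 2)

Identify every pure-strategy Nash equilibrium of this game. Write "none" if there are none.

(Low, Medium): Country A can switch to High (1 → 5). Not NE.
(Low, High): Country A can switch to Medium (-1 → 6). Not NE.
(Low, Embargo): Country A gets 9, best alternative 8; Country B gets 9, best alternative 8. No profitable deviation — NE.
(Medium, Medium): Country A can switch to Low (-9 → 1). Not NE.
(Medium, High): Country B can switch to Embargo (5 → 8). Not NE.
(Medium, Embargo): Country A can switch to Low (8 → 9). Not NE.
(High, Medium): Country A gets 5, best alternative 4; Country B gets 6, best alternative 4. No profitable deviation — NE.
(High, High): Country A can switch to Medium (0 → 6). Not NE.
(High, Embargo): Country A can switch to Low (-6 → 9). Not NE.
(Embargo, Medium): Country A can switch to High (4 → 5). Not NE.
(The remaining 2 profiles each have a profitable deviation by the same check.)

Pure-strategy Nash equilibria: (Low, Embargo); (High, Medium)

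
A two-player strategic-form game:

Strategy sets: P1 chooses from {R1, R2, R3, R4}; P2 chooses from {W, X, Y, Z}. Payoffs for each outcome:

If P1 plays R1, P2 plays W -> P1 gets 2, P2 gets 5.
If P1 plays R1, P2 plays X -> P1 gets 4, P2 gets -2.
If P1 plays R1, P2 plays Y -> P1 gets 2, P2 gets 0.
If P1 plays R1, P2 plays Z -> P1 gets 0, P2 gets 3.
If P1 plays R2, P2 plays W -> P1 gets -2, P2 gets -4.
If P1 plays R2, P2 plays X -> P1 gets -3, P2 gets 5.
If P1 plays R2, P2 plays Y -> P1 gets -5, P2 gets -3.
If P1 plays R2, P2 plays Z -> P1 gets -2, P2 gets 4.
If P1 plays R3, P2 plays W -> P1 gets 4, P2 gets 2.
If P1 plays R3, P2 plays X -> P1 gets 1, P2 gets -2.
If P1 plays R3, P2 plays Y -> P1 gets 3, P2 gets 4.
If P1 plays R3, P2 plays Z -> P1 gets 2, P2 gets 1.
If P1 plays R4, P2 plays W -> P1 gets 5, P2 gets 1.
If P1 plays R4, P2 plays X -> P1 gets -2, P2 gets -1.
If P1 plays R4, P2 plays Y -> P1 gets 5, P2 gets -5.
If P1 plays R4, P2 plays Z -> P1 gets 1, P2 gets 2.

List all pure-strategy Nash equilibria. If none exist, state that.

P1 against W: payoffs 2, -2, 4, 5 → best response R4.
P1 against X: payoffs 4, -3, 1, -2 → best response R1.
P1 against Y: payoffs 2, -5, 3, 5 → best response R4.
P1 against Z: payoffs 0, -2, 2, 1 → best response R3.
P2 against R1: payoffs 5, -2, 0, 3 → best response W.
P2 against R2: payoffs -4, 5, -3, 4 → best response X.
P2 against R3: payoffs 2, -2, 4, 1 → best response Y.
P2 against R4: payoffs 1, -1, -5, 2 → best response Z.
No profile is a mutual best response for all players.

There is no pure-strategy Nash equilibrium.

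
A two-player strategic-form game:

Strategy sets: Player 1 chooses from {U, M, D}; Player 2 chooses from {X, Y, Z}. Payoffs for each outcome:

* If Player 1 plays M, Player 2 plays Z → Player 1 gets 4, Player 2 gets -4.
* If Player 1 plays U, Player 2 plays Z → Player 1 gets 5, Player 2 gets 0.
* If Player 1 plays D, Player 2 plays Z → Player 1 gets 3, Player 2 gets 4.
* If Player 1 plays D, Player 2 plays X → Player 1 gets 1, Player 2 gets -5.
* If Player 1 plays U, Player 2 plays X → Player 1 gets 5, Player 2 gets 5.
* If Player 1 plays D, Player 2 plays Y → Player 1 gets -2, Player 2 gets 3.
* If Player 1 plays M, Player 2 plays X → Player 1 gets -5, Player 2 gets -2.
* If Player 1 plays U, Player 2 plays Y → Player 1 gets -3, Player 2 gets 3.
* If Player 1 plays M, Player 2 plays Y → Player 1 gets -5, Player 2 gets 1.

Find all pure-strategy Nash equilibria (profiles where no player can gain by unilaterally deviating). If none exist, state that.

(U, X)

Player 1 against X: payoffs 5, -5, 1 → best response U.
Player 1 against Y: payoffs -3, -5, -2 → best response D.
Player 1 against Z: payoffs 5, 4, 3 → best response U.
Player 2 against U: payoffs 5, 3, 0 → best response X.
Player 2 against M: payoffs -2, 1, -4 → best response Y.
Player 2 against D: payoffs -5, 3, 4 → best response Z.
Mutual best responses: (U, X).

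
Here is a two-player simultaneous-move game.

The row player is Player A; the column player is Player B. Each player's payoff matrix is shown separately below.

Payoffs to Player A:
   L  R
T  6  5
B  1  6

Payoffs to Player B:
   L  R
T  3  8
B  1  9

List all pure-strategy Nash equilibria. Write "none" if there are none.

The unique pure-strategy Nash equilibrium is (B, R).

Check each profile: it is a Nash equilibrium iff no player can strictly gain by switching unilaterally.
(T, L): Player B can switch to R (3 → 8). Not NE.
(T, R): Player A can switch to B (5 → 6). Not NE.
(B, L): Player A can switch to T (1 → 6). Not NE.
(B, R): Player A gets 6, best alternative 5; Player B gets 9, best alternative 1. No profitable deviation — NE.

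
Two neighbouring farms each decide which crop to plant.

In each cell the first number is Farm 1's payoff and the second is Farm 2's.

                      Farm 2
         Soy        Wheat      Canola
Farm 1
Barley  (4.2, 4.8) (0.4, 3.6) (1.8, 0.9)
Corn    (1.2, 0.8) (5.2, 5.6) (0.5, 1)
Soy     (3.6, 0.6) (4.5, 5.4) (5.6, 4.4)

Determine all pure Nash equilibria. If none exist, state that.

The pure Nash equilibria are (Barley, Soy); (Corn, Wheat).

Mark each player's best response to every combination of opponents' strategies; a profile where every player is best-responding is a pure Nash equilibrium.
Farm 1 against Soy: payoffs 4.2, 1.2, 3.6 → best response Barley.
Farm 1 against Wheat: payoffs 0.4, 5.2, 4.5 → best response Corn.
Farm 1 against Canola: payoffs 1.8, 0.5, 5.6 → best response Soy.
Farm 2 against Barley: payoffs 4.8, 3.6, 0.9 → best response Soy.
Farm 2 against Corn: payoffs 0.8, 5.6, 1 → best response Wheat.
Farm 2 against Soy: payoffs 0.6, 5.4, 4.4 → best response Wheat.
Mutual best responses: (Barley, Soy); (Corn, Wheat).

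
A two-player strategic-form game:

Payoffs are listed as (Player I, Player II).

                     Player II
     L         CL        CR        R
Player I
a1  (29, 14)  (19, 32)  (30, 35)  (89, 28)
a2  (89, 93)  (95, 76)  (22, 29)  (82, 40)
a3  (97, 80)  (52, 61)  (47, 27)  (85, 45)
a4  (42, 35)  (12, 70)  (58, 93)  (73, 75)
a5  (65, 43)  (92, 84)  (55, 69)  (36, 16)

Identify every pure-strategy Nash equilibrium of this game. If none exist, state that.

Player I against L: payoffs 29, 89, 97, 42, 65 → best response a3.
Player I against CL: payoffs 19, 95, 52, 12, 92 → best response a2.
Player I against CR: payoffs 30, 22, 47, 58, 55 → best response a4.
Player I against R: payoffs 89, 82, 85, 73, 36 → best response a1.
Player II against a1: payoffs 14, 32, 35, 28 → best response CR.
Player II against a2: payoffs 93, 76, 29, 40 → best response L.
Player II against a3: payoffs 80, 61, 27, 45 → best response L.
Player II against a4: payoffs 35, 70, 93, 75 → best response CR.
Player II against a5: payoffs 43, 84, 69, 16 → best response CL.
Mutual best responses: (a3, L); (a4, CR).

(a3, L), (a4, CR)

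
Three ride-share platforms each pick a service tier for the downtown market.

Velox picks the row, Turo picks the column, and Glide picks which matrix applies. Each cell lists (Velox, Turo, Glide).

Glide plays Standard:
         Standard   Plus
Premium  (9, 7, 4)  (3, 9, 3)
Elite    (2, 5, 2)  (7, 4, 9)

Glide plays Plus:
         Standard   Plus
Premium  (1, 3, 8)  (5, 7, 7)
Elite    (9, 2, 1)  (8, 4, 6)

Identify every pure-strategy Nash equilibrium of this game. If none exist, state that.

Mark each player's best response to every combination of opponents' strategies; a profile where every player is best-responding is a pure Nash equilibrium.
Velox against (Standard, Standard): payoffs 9, 2 → best response Premium.
Velox against (Standard, Plus): payoffs 1, 9 → best response Elite.
Velox against (Plus, Standard): payoffs 3, 7 → best response Elite.
Velox against (Plus, Plus): payoffs 5, 8 → best response Elite.
Turo against (Premium, Standard): payoffs 7, 9 → best response Plus.
Turo against (Premium, Plus): payoffs 3, 7 → best response Plus.
Turo against (Elite, Standard): payoffs 5, 4 → best response Standard.
Turo against (Elite, Plus): payoffs 2, 4 → best response Plus.
Glide against (Premium, Standard): payoffs 4, 8 → best response Plus.
Glide against (Premium, Plus): payoffs 3, 7 → best response Plus.
Glide against (Elite, Standard): payoffs 2, 1 → best response Standard.
Glide against (Elite, Plus): payoffs 9, 6 → best response Standard.
No profile is a mutual best response for all players.

none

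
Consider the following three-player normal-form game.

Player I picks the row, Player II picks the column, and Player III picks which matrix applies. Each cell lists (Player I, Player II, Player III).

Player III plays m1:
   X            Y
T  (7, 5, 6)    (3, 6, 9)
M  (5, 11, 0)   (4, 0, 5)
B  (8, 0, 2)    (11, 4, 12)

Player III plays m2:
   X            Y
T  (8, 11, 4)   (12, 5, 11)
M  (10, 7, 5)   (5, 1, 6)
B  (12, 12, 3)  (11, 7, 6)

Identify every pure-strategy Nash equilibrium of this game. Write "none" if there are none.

The pure Nash equilibria are (B, X, m2), (B, Y, m1).

Player I against (X, m1): payoffs 7, 5, 8 → best response B.
Player I against (X, m2): payoffs 8, 10, 12 → best response B.
Player I against (Y, m1): payoffs 3, 4, 11 → best response B.
Player I against (Y, m2): payoffs 12, 5, 11 → best response T.
Player II against (T, m1): payoffs 5, 6 → best response Y.
Player II against (T, m2): payoffs 11, 5 → best response X.
Player II against (M, m1): payoffs 11, 0 → best response X.
Player II against (M, m2): payoffs 7, 1 → best response X.
Player II against (B, m1): payoffs 0, 4 → best response Y.
Player II against (B, m2): payoffs 12, 7 → best response X.
Player III against (T, X): payoffs 6, 4 → best response m1.
Player III against (T, Y): payoffs 9, 11 → best response m2.
Player III against (M, X): payoffs 0, 5 → best response m2.
Player III against (M, Y): payoffs 5, 6 → best response m2.
Player III against (B, X): payoffs 2, 3 → best response m2.
Player III against (B, Y): payoffs 12, 6 → best response m1.
Mutual best responses: (B, X, m2); (B, Y, m1).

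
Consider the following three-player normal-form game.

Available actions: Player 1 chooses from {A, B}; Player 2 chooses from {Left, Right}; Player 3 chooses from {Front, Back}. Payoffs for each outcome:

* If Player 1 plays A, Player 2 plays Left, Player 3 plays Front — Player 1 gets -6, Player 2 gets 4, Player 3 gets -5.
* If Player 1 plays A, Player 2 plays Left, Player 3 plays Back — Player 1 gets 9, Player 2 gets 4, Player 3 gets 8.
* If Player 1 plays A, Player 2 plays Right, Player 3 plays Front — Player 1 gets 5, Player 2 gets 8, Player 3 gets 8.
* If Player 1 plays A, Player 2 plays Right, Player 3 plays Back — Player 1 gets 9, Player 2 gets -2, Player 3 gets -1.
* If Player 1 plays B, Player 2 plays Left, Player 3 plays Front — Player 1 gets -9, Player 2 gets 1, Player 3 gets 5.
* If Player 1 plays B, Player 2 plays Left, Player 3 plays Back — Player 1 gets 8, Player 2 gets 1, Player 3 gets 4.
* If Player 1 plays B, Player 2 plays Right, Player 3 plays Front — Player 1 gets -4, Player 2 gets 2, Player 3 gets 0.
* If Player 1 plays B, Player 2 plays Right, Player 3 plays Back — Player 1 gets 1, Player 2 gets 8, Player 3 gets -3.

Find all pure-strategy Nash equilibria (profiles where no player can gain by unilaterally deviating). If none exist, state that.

The pure Nash equilibria are (A, Left, Back) and (A, Right, Front).

For each player, find the best response to each opponent profile; mutual best responses are the pure NE.
Player 1 against (Left, Front): payoffs -6, -9 → best response A.
Player 1 against (Left, Back): payoffs 9, 8 → best response A.
Player 1 against (Right, Front): payoffs 5, -4 → best response A.
Player 1 against (Right, Back): payoffs 9, 1 → best response A.
Player 2 against (A, Front): payoffs 4, 8 → best response Right.
Player 2 against (A, Back): payoffs 4, -2 → best response Left.
Player 2 against (B, Front): payoffs 1, 2 → best response Right.
Player 2 against (B, Back): payoffs 1, 8 → best response Right.
Player 3 against (A, Left): payoffs -5, 8 → best response Back.
Player 3 against (A, Right): payoffs 8, -1 → best response Front.
Player 3 against (B, Left): payoffs 5, 4 → best response Front.
Player 3 against (B, Right): payoffs 0, -3 → best response Front.
Mutual best responses: (A, Left, Back); (A, Right, Front).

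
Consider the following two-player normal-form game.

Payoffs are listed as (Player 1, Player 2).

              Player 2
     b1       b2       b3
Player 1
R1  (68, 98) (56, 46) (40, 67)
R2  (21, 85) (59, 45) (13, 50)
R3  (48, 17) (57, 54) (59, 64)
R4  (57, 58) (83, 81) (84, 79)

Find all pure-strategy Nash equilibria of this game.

Pure-strategy Nash equilibria: (R1, b1), (R4, b2)

(R1, b1): Player 1 gets 68, best alternative 57; Player 2 gets 98, best alternative 67. No profitable deviation — NE.
(R1, b2): Player 1 can switch to R2 (56 → 59). Not NE.
(R1, b3): Player 1 can switch to R3 (40 → 59). Not NE.
(R2, b1): Player 1 can switch to R1 (21 → 68). Not NE.
(R2, b2): Player 1 can switch to R4 (59 → 83). Not NE.
(R2, b3): Player 1 can switch to R1 (13 → 40). Not NE.
(R3, b1): Player 1 can switch to R1 (48 → 68). Not NE.
(R3, b2): Player 1 can switch to R2 (57 → 59). Not NE.
(R3, b3): Player 1 can switch to R4 (59 → 84). Not NE.
(R4, b1): Player 1 can switch to R1 (57 → 68). Not NE.
(R4, b2): Player 1 gets 83, best alternative 59; Player 2 gets 81, best alternative 79. No profitable deviation — NE.
(R4, b3): Player 2 can switch to b2 (79 → 81). Not NE.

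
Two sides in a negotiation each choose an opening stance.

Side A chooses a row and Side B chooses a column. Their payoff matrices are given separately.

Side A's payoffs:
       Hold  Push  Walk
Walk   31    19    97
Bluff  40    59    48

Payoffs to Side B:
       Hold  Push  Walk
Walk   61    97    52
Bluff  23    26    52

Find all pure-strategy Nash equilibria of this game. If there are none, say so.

(Walk, Hold): Side A can switch to Bluff (31 → 40). Not NE.
(Walk, Push): Side A can switch to Bluff (19 → 59). Not NE.
(Walk, Walk): Side B can switch to Hold (52 → 61). Not NE.
(Bluff, Hold): Side B can switch to Push (23 → 26). Not NE.
(Bluff, Push): Side B can switch to Walk (26 → 52). Not NE.
(Bluff, Walk): Side A can switch to Walk (48 → 97). Not NE.

none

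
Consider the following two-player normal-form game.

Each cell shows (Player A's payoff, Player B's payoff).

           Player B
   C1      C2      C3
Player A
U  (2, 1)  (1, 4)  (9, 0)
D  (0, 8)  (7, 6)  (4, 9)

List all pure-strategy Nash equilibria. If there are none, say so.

(U, C1): Player B can switch to C2 (1 → 4). Not NE.
(U, C2): Player A can switch to D (1 → 7). Not NE.
(U, C3): Player B can switch to C1 (0 → 1). Not NE.
(D, C1): Player A can switch to U (0 → 2). Not NE.
(D, C2): Player B can switch to C1 (6 → 8). Not NE.
(D, C3): Player A can switch to U (4 → 9). Not NE.

There is no pure-strategy Nash equilibrium.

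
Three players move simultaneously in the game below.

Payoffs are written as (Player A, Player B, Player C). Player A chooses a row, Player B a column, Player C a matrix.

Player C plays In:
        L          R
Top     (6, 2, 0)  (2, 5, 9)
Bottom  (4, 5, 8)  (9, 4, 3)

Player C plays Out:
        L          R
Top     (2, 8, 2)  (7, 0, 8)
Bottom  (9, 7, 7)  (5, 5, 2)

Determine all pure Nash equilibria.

none

Player A against (L, In): payoffs 6, 4 → best response Top.
Player A against (L, Out): payoffs 2, 9 → best response Bottom.
Player A against (R, In): payoffs 2, 9 → best response Bottom.
Player A against (R, Out): payoffs 7, 5 → best response Top.
Player B against (Top, In): payoffs 2, 5 → best response R.
Player B against (Top, Out): payoffs 8, 0 → best response L.
Player B against (Bottom, In): payoffs 5, 4 → best response L.
Player B against (Bottom, Out): payoffs 7, 5 → best response L.
Player C against (Top, L): payoffs 0, 2 → best response Out.
Player C against (Top, R): payoffs 9, 8 → best response In.
Player C against (Bottom, L): payoffs 8, 7 → best response In.
Player C against (Bottom, R): payoffs 3, 2 → best response In.
No profile is a mutual best response for all players.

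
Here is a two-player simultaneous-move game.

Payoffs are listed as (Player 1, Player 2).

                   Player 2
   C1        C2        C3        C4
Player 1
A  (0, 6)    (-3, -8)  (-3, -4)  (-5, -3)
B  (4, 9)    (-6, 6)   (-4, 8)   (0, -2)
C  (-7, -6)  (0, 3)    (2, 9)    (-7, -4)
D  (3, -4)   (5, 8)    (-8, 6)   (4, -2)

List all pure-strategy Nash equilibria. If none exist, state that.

For each player, find the best response to each opponent profile; mutual best responses are the pure NE.
Player 1 against C1: payoffs 0, 4, -7, 3 → best response B.
Player 1 against C2: payoffs -3, -6, 0, 5 → best response D.
Player 1 against C3: payoffs -3, -4, 2, -8 → best response C.
Player 1 against C4: payoffs -5, 0, -7, 4 → best response D.
Player 2 against A: payoffs 6, -8, -4, -3 → best response C1.
Player 2 against B: payoffs 9, 6, 8, -2 → best response C1.
Player 2 against C: payoffs -6, 3, 9, -4 → best response C3.
Player 2 against D: payoffs -4, 8, 6, -2 → best response C2.
Mutual best responses: (B, C1); (C, C3); (D, C2).

(B, C1), (C, C3), (D, C2)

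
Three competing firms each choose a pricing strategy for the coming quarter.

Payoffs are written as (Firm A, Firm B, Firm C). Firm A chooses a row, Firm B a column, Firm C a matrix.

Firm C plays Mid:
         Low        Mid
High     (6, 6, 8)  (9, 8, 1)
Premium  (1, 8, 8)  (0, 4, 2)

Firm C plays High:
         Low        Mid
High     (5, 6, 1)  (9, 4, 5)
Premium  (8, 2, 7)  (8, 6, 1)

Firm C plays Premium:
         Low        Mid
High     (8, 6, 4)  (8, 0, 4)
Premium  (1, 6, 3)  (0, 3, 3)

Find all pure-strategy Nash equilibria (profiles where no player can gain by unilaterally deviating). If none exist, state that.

none

Firm A against (Low, Mid): payoffs 6, 1 → best response High.
Firm A against (Low, High): payoffs 5, 8 → best response Premium.
Firm A against (Low, Premium): payoffs 8, 1 → best response High.
Firm A against (Mid, Mid): payoffs 9, 0 → best response High.
Firm A against (Mid, High): payoffs 9, 8 → best response High.
Firm A against (Mid, Premium): payoffs 8, 0 → best response High.
Firm B against (High, Mid): payoffs 6, 8 → best response Mid.
Firm B against (High, High): payoffs 6, 4 → best response Low.
Firm B against (High, Premium): payoffs 6, 0 → best response Low.
Firm B against (Premium, Mid): payoffs 8, 4 → best response Low.
Firm B against (Premium, High): payoffs 2, 6 → best response Mid.
Firm B against (Premium, Premium): payoffs 6, 3 → best response Low.
Firm C against (High, Low): payoffs 8, 1, 4 → best response Mid.
Firm C against (High, Mid): payoffs 1, 5, 4 → best response High.
Firm C against (Premium, Low): payoffs 8, 7, 3 → best response Mid.
Firm C against (Premium, Mid): payoffs 2, 1, 3 → best response Premium.
No profile is a mutual best response for all players.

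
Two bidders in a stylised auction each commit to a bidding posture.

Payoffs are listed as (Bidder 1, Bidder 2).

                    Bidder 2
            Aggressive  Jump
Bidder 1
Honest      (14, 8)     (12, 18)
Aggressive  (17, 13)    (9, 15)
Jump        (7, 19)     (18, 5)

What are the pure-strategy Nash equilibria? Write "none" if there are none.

For each player, find the best response to each opponent profile; mutual best responses are the pure NE.
Bidder 1 against Aggressive: payoffs 14, 17, 7 → best response Aggressive.
Bidder 1 against Jump: payoffs 12, 9, 18 → best response Jump.
Bidder 2 against Honest: payoffs 8, 18 → best response Jump.
Bidder 2 against Aggressive: payoffs 13, 15 → best response Jump.
Bidder 2 against Jump: payoffs 19, 5 → best response Aggressive.
No profile is a mutual best response for all players.

none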